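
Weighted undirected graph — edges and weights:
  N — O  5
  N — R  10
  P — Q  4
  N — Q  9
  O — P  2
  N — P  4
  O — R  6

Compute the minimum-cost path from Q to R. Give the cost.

12

A few of the Q→R routes:
Q → N → R: 9 + 10 = 19
Q → P → O → R: 4 + 2 + 6 = 12
Q → P → N → R: 4 + 4 + 10 = 18
Q → P → N → O → R: 4 + 4 + 5 + 6 = 19
Shortest: 12.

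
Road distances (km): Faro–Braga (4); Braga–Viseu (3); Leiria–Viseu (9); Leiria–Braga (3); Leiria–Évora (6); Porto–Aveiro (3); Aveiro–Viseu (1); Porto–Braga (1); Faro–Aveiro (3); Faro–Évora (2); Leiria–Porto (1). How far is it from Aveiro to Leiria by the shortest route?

4

Some routes from Aveiro to Leiria:
Aveiro → Viseu → Braga → Porto → Leiria: 1 + 3 + 1 + 1 = 6
Aveiro → Porto → Braga → Leiria: 3 + 1 + 3 = 7
Aveiro → Porto → Leiria: 3 + 1 = 4
The minimum is 4 km.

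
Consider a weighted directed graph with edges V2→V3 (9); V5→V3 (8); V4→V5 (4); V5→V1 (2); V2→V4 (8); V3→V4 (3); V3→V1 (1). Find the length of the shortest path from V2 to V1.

Routes from V2 to V1:
V2→V3→V4→V5→V1: 9 + 3 + 4 + 2 = 18
V2→V3→V1: 9 + 1 = 10
V2→V4→V5→V1: 8 + 4 + 2 = 14
V2→V4→V5→V3→V1: 8 + 4 + 8 + 1 = 21
The minimum is 10.

10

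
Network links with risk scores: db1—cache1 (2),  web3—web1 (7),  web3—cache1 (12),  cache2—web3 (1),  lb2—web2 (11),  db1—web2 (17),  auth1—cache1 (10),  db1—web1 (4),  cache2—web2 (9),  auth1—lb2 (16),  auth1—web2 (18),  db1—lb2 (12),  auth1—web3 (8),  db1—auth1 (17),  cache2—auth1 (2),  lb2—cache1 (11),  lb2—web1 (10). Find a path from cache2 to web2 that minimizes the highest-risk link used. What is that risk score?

Comparing a few candidate routes:
cache2→auth1→cache1→db1→web1→lb2→web2: max(2, 10, 2, 4, 10, 11) = 11
cache2→auth1→cache1→lb2→web2: max(2, 10, 11, 11) = 11
cache2→web2: max(9) = 9
Best route has worst link 9.

9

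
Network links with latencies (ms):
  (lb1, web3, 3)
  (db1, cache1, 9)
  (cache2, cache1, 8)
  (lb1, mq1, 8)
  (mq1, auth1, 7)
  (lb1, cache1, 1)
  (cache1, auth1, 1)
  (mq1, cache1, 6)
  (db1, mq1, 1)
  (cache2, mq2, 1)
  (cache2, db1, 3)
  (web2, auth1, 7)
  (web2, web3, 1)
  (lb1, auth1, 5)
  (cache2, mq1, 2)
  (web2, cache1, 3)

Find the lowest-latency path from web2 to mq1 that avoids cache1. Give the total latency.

Routes from web2 to mq1 avoiding cache1:
web2 -> auth1 -> lb1 -> mq1: 7 + 5 + 8 = 20
web2 -> web3 -> lb1 -> mq1: 1 + 3 + 8 = 12
web2 -> web3 -> lb1 -> auth1 -> mq1: 1 + 3 + 5 + 7 = 16
web2 -> auth1 -> mq1: 7 + 7 = 14
The minimum is 12 ms.

12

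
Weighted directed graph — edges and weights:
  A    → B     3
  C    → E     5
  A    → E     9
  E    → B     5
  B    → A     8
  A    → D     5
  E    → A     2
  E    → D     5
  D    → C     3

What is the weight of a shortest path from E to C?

8

Routes from E to C:
E→A→D→C: 2 + 5 + 3 = 10
E→B→A→D→C: 5 + 8 + 5 + 3 = 21
E→D→C: 5 + 3 = 8
Shortest: 8.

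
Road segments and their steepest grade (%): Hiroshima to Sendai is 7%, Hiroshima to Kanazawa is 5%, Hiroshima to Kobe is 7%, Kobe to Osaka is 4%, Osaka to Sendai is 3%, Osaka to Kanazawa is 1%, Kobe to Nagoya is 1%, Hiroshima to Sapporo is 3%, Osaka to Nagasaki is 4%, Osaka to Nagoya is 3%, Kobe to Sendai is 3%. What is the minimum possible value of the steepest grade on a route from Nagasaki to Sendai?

Some routes from Nagasaki to Sendai:
Nagasaki -> Osaka -> Kanazawa -> Hiroshima -> Sendai: max(4, 1, 5, 7) = 7
Nagasaki -> Osaka -> Nagoya -> Kobe -> Sendai: max(4, 3, 1, 3) = 4
Nagasaki -> Osaka -> Sendai: max(4, 3) = 4
Nagasaki -> Osaka -> Kobe -> Sendai: max(4, 4, 3) = 4
The minimum achievable maximum is 4%.

4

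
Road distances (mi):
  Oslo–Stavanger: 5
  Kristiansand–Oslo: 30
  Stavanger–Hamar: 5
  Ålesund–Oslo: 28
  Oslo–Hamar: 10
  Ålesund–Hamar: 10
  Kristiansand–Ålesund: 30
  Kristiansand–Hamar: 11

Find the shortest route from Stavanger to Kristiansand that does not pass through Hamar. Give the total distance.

Candidate routes:
Stavanger - Oslo - Ålesund - Kristiansand: 5 + 28 + 30 = 63
Stavanger - Oslo - Kristiansand: 5 + 30 = 35
Shortest: 35 mi.

35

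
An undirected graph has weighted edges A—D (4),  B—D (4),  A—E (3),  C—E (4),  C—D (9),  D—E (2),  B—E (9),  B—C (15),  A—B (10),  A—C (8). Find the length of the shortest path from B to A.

Checking several routes:
B → E → A: 9 + 3 = 12
B → A: 10
B → D → A: 4 + 4 = 8
B → D → E → A: 4 + 2 + 3 = 9
Best route has total 8.

8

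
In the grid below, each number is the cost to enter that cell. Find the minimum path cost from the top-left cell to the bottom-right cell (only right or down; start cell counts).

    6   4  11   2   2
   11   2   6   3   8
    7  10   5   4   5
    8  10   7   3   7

One optimal route is [0,0] -> [0,1] -> [1,1] -> [1,2] -> [1,3] -> [2,3] -> [3,3] -> [3,4].
Its cost is 6 + 4 + 2 + 6 + 3 + 4 + 3 + 7 = 35.
(Top row then right column would cost 45.)

35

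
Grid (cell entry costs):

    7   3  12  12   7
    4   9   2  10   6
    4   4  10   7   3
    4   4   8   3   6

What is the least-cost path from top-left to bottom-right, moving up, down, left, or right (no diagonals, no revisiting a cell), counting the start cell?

Cheapest: r0c0 → r1c0 → r2c0 → r2c1 → r3c1 → r3c2 → r3c3 → r3c4
  7 + 4 + 4 + 4 + 4 + 8 + 3 + 6 = 40

40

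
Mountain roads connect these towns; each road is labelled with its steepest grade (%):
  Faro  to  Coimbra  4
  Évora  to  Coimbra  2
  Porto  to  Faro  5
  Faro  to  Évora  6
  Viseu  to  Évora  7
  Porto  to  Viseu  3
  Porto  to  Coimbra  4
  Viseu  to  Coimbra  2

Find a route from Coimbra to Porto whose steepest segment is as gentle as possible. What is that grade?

3

Comparing a few candidate routes:
Coimbra → Porto: max(4) = 4
Coimbra → Viseu → Évora → Faro → Porto: max(2, 7, 6, 5) = 7
Coimbra → Évora → Faro → Porto: max(2, 6, 5) = 6
Coimbra → Faro → Porto: max(4, 5) = 5
Coimbra → Viseu → Porto: max(2, 3) = 3
Coimbra → Évora → Viseu → Porto: max(2, 7, 3) = 7
Best route has worst link 3%.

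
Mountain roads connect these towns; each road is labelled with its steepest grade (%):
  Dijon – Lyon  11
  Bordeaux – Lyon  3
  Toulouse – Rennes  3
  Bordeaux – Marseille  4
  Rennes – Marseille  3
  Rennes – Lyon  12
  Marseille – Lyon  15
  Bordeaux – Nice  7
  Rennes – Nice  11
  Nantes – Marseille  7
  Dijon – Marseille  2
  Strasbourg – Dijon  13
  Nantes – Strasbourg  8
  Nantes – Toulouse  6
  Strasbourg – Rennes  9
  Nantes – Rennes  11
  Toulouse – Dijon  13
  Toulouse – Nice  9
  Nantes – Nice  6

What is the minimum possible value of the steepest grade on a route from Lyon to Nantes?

6

A few of the Lyon→Nantes routes:
Lyon→Bordeaux→Marseille→Nantes: max(3, 4, 7) = 7
Lyon→Bordeaux→Nice→Nantes: max(3, 7, 6) = 7
Lyon→Bordeaux→Marseille→Rennes→Toulouse→Nantes: max(3, 4, 3, 3, 6) = 6
Best route has worst link 6%.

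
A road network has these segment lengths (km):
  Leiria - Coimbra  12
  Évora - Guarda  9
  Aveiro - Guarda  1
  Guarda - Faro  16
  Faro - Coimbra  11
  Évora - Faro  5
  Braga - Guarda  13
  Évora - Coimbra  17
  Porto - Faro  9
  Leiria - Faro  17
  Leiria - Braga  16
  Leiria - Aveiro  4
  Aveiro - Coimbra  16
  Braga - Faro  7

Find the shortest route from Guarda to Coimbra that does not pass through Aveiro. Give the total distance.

Some routes from Guarda to Coimbra avoiding Aveiro:
Guarda-Évora-Faro-Coimbra: 9 + 5 + 11 = 25
Guarda-Faro-Coimbra: 16 + 11 = 27
Guarda-Évora-Coimbra: 9 + 17 = 26
Shortest: 25 km.

25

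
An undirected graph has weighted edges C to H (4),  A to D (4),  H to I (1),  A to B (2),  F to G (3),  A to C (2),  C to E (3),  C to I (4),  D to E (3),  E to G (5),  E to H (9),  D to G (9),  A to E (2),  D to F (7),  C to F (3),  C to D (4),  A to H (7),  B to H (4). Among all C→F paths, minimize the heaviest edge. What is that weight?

3

Comparing a few candidate routes:
C -> A -> E -> G -> F: max(2, 2, 5, 3) = 5
C -> A -> D -> E -> G -> F: max(2, 4, 3, 5, 3) = 5
C -> D -> A -> E -> G -> F: max(4, 4, 2, 5, 3) = 5
C -> F: max(3) = 3
Smallest bottleneck: 3.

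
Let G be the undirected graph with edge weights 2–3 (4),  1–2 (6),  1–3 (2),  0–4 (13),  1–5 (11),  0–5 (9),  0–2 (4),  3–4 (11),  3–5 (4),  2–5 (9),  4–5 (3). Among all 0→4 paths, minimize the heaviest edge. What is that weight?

4

A few of the 0→4 routes:
0-2-1-3-5-4: max(4, 6, 2, 4, 3) = 6
0-5-4: max(9, 3) = 9
0-5-2-3-4: max(9, 9, 4, 11) = 11
0-2-5-4: max(4, 9, 3) = 9
0-5-2-1-3-4: max(9, 9, 6, 2, 11) = 11
0-2-3-5-4: max(4, 4, 4, 3) = 4
Smallest bottleneck: 4.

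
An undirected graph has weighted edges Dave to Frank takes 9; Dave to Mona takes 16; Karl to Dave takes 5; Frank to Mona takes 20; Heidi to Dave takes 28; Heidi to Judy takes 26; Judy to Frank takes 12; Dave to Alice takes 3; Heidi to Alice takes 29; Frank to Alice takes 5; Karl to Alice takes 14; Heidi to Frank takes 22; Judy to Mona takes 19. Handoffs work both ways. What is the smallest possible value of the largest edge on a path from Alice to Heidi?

A few of the Alice→Heidi routes:
Alice -> Dave -> Mona -> Frank -> Heidi: max(3, 16, 20, 22) = 22
Alice -> Dave -> Frank -> Heidi: max(3, 9, 22) = 22
Alice -> Dave -> Mona -> Judy -> Frank -> Heidi: max(3, 16, 19, 12, 22) = 22
Best route has worst link 22.

22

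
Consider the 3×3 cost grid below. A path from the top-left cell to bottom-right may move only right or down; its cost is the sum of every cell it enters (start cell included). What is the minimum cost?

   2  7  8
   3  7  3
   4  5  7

21

Cheapest: [0,0] -> [1,0] -> [2,0] -> [2,1] -> [2,2]
  2 + 3 + 4 + 5 + 7 = 21
(Top row then right column would cost 27.)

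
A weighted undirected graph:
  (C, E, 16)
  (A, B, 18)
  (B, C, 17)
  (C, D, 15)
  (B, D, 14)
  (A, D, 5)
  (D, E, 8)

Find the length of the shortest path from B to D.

Routes from B to D:
B → C → E → D: 17 + 16 + 8 = 41
B → C → D: 17 + 15 = 32
B → D: 14
B → A → D: 18 + 5 = 23
Shortest: 14.

14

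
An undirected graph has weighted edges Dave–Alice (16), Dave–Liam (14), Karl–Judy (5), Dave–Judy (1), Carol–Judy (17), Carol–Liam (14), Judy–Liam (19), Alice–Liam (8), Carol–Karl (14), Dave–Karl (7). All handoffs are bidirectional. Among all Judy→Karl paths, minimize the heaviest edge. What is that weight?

Comparing a few candidate routes:
Judy -> Dave -> Liam -> Carol -> Karl: max(1, 14, 14, 14) = 14
Judy -> Karl: max(5) = 5
Judy -> Dave -> Alice -> Liam -> Carol -> Karl: max(1, 16, 8, 14, 14) = 16
Judy -> Dave -> Karl: max(1, 7) = 7
The minimum achievable maximum is 5.

5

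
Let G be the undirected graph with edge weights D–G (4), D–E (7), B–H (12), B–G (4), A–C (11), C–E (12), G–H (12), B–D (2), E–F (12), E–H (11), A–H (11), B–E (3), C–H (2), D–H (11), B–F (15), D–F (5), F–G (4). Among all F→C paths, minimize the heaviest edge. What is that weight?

11

Some routes from F to C:
F → D → E → H → A → C: max(5, 7, 11, 11, 11) = 11
F → D → G → B → E → H → C: max(5, 4, 4, 3, 11, 2) = 11
F → D → E → H → C: max(5, 7, 11, 2) = 11
F → D → G → B → E → H → A → C: max(5, 4, 4, 3, 11, 11, 11) = 11
Best route has worst link 11.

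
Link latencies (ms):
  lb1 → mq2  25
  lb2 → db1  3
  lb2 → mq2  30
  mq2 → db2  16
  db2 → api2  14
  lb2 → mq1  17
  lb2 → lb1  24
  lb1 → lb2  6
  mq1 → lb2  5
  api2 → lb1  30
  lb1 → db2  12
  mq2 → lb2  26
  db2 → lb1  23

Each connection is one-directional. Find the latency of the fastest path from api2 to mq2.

Paths from api2 to mq2:
api2-lb1-lb2-mq2: 30 + 6 + 30 = 66
api2-lb1-mq2: 30 + 25 = 55
The minimum is 55 ms.

55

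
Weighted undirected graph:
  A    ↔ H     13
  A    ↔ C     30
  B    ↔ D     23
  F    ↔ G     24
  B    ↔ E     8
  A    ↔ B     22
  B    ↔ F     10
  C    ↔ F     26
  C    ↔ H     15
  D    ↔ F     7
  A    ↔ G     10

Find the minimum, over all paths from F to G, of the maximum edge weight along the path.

A few of the F→G routes:
F → B → A → G: max(10, 22, 10) = 22
F → G: max(24) = 24
F → D → B → A → G: max(7, 23, 22, 10) = 23
Best route has worst link 22.

22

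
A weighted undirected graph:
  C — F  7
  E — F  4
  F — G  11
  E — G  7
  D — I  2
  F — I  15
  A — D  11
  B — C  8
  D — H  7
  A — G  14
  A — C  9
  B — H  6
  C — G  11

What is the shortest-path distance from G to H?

25

A few of the G→H routes:
G → A → D → H: 14 + 11 + 7 = 32
G → F → C → B → H: 11 + 7 + 8 + 6 = 32
G → C → B → H: 11 + 8 + 6 = 25
G → E → F → C → B → H: 7 + 4 + 7 + 8 + 6 = 32
G → F → I → D → H: 11 + 15 + 2 + 7 = 35
G → E → F → I → D → H: 7 + 4 + 15 + 2 + 7 = 35
Best route has total 25.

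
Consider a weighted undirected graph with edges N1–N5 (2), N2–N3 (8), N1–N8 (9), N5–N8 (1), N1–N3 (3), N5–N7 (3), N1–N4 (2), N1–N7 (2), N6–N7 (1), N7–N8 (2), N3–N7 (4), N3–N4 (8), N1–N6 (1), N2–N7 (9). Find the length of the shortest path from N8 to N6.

Some routes from N8 to N6:
N8 - N5 - N1 - N7 - N6: 1 + 2 + 2 + 1 = 6
N8 - N5 - N1 - N6: 1 + 2 + 1 = 4
N8 - N7 - N1 - N6: 2 + 2 + 1 = 5
N8 - N7 - N6: 2 + 1 = 3
N8 - N5 - N7 - N6: 1 + 3 + 1 = 5
Best route has total 3.

3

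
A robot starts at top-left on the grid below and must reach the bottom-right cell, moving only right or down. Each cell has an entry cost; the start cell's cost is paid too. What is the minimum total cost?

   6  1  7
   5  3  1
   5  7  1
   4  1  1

13

Path (0,0) (0,1) (1,1) (1,2) (2,2) (3,2): 6 + 1 + 3 + 1 + 1 + 1 = 13.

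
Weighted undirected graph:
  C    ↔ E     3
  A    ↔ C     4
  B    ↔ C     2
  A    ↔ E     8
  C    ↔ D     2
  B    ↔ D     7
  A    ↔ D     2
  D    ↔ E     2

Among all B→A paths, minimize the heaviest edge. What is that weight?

A few of the B→A routes:
B -> C -> E -> D -> A: max(2, 3, 2, 2) = 3
B -> C -> A: max(2, 4) = 4
B -> D -> E -> C -> A: max(7, 2, 3, 4) = 7
B -> C -> D -> A: max(2, 2, 2) = 2
B -> D -> A: max(7, 2) = 7
Smallest bottleneck: 2.

2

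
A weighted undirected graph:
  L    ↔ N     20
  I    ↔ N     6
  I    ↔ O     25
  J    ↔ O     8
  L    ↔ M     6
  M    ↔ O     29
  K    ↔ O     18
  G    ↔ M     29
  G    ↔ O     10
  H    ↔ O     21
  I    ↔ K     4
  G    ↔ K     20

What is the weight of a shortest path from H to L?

A few of the H→L routes:
H - O - G - M - L: 21 + 10 + 29 + 6 = 66
H - O - G - K - I - N - L: 21 + 10 + 20 + 4 + 6 + 20 = 81
H - O - M - L: 21 + 29 + 6 = 56
H - O - K - I - N - L: 21 + 18 + 4 + 6 + 20 = 69
H - O - I - N - L: 21 + 25 + 6 + 20 = 72
Best route has total 56.

56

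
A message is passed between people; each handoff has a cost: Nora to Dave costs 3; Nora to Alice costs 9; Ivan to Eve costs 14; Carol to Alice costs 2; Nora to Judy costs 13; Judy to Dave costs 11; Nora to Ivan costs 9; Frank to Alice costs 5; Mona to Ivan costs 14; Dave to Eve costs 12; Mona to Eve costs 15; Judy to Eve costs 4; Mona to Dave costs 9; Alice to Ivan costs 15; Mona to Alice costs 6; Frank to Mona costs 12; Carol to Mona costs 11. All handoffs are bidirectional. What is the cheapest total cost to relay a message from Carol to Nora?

Comparing a few candidate routes:
Carol→Alice→Ivan→Nora: 2 + 15 + 9 = 26
Carol→Mona→Alice→Nora: 11 + 6 + 9 = 26
Carol→Mona→Dave→Nora: 11 + 9 + 3 = 23
Carol→Alice→Nora: 2 + 9 = 11
Carol→Alice→Mona→Dave→Nora: 2 + 6 + 9 + 3 = 20
Best route has total 11.

11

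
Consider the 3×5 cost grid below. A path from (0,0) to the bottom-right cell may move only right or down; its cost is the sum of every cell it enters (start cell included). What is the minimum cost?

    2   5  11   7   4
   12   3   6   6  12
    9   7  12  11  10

Best path: r0c0 -> r0c1 -> r1c1 -> r1c2 -> r1c3 -> r2c3 -> r2c4
Cost: 2 + 5 + 3 + 6 + 6 + 11 + 10 = 43
(Top row then right column would cost 51.)

43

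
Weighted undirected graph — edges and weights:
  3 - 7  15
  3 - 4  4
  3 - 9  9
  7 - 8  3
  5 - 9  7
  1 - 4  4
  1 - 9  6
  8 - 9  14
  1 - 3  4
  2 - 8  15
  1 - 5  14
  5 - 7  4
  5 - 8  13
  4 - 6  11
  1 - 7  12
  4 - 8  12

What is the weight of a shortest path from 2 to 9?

29

Some routes from 2 to 9:
2 -> 8 -> 7 -> 5 -> 9: 15 + 3 + 4 + 7 = 29
2 -> 8 -> 5 -> 9: 15 + 13 + 7 = 35
2 -> 8 -> 4 -> 1 -> 9: 15 + 12 + 4 + 6 = 37
2 -> 8 -> 9: 15 + 14 = 29
2 -> 8 -> 7 -> 1 -> 9: 15 + 3 + 12 + 6 = 36
The minimum is 29.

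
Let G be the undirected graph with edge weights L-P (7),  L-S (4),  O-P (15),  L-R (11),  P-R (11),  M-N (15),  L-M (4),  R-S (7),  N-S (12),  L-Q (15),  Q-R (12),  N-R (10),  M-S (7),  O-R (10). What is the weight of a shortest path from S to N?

Comparing a few candidate routes:
S-R-N: 7 + 10 = 17
S-M-N: 7 + 15 = 22
S-L-M-N: 4 + 4 + 15 = 23
S-N: 12
Best route has total 12.

12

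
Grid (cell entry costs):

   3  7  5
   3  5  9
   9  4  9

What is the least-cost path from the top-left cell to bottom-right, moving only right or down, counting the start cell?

24

One optimal route is r0c0 r1c0 r1c1 r2c1 r2c2.
Its cost is 3 + 3 + 5 + 4 + 9 = 24.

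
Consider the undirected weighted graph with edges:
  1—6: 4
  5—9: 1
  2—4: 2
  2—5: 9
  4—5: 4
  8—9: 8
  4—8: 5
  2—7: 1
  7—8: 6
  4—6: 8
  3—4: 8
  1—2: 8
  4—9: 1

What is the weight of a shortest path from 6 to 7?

Comparing a few candidate routes:
6-4-8-7: 8 + 5 + 6 = 19
6-1-2-7: 4 + 8 + 1 = 13
6-4-2-7: 8 + 2 + 1 = 11
The minimum is 11.

11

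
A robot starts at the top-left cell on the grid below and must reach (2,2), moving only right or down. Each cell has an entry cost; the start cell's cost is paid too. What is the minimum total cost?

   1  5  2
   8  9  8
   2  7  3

19

Best path: [0,0]→[0,1]→[0,2]→[1,2]→[2,2]
Cost: 1 + 5 + 2 + 8 + 3 = 19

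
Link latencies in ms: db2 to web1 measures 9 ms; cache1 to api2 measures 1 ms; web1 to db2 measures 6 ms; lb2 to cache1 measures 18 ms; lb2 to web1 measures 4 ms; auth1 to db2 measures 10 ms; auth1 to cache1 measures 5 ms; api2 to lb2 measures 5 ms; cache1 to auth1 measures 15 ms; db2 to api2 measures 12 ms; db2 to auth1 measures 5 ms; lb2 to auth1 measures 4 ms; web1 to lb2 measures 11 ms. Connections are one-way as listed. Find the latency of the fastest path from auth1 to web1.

Routes from auth1 to web1:
auth1 - db2 - api2 - lb2 - web1: 10 + 12 + 5 + 4 = 31
auth1 - cache1 - api2 - lb2 - web1: 5 + 1 + 5 + 4 = 15
auth1 - db2 - web1: 10 + 9 = 19
The minimum is 15 ms.

15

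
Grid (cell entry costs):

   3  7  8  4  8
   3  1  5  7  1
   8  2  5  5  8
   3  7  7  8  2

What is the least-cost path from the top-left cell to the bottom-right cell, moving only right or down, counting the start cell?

29

Take (0,0) -> (1,0) -> (1,1) -> (2,1) -> (2,2) -> (2,3) -> (2,4) -> (3,4) for a total of 3 + 3 + 1 + 2 + 5 + 5 + 8 + 2 = 29.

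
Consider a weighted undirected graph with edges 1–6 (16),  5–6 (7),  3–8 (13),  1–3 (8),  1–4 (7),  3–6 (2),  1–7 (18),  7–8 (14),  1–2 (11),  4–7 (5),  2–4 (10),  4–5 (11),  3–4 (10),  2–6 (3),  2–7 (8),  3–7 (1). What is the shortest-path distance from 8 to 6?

15

Checking several routes:
8 → 7 → 4 → 3 → 6: 14 + 5 + 10 + 2 = 31
8 → 7 → 2 → 6: 14 + 8 + 3 = 25
8 → 3 → 7 → 2 → 6: 13 + 1 + 8 + 3 = 25
8 → 7 → 3 → 6: 14 + 1 + 2 = 17
8 → 3 → 7 → 4 → 2 → 6: 13 + 1 + 5 + 10 + 3 = 32
8 → 3 → 6: 13 + 2 = 15
Best route has total 15.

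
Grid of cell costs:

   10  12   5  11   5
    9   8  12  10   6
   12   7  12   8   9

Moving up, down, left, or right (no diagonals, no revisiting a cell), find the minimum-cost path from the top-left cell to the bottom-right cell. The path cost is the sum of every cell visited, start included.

58

Best path: r0c0→r0c1→r0c2→r0c3→r0c4→r1c4→r2c4
Cost: 10 + 12 + 5 + 11 + 5 + 6 + 9 = 58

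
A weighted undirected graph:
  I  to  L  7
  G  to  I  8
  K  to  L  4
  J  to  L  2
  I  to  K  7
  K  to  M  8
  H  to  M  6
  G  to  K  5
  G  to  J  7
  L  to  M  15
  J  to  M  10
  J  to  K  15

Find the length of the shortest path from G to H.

19

Checking several routes:
G → J → M → H: 7 + 10 + 6 = 23
G → K → M → H: 5 + 8 + 6 = 19
G → K → L → J → M → H: 5 + 4 + 2 + 10 + 6 = 27
G → J → L → K → M → H: 7 + 2 + 4 + 8 + 6 = 27
Best route has total 19.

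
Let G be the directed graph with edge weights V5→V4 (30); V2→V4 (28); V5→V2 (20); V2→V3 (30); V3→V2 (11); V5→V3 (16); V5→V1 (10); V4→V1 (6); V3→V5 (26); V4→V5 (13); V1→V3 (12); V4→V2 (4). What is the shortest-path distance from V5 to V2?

Paths from V5 to V2:
V5 → V4 → V2: 30 + 4 = 34
V5 → V4 → V1 → V3 → V2: 30 + 6 + 12 + 11 = 59
V5 → V1 → V3 → V2: 10 + 12 + 11 = 33
V5 → V3 → V2: 16 + 11 = 27
V5 → V2: 20
The minimum is 20.

20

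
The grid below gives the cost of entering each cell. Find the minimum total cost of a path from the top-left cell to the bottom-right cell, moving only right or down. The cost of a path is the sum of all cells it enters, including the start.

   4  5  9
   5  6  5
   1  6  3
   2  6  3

21

Best path: r0c0 -> r1c0 -> r2c0 -> r3c0 -> r3c1 -> r3c2
Cost: 4 + 5 + 1 + 2 + 6 + 3 = 21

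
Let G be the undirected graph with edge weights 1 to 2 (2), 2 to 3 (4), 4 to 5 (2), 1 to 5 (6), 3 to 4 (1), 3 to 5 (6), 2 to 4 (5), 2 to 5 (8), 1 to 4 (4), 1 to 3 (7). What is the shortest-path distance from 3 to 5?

3

Comparing a few candidate routes:
3→4→5: 1 + 2 = 3
3→4→1→5: 1 + 4 + 6 = 11
3→2→4→5: 4 + 5 + 2 = 11
3→2→1→4→5: 4 + 2 + 4 + 2 = 12
3→2→5: 4 + 8 = 12
3→5: 6
Best route has total 3.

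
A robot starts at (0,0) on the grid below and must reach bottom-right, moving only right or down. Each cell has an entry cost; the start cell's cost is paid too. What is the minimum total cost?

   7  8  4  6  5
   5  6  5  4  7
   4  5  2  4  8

Cheapest: [0,0]→[1,0]→[2,0]→[2,1]→[2,2]→[2,3]→[2,4]
  7 + 5 + 4 + 5 + 2 + 4 + 8 = 35
For comparison, the top-then-right route costs 45.

35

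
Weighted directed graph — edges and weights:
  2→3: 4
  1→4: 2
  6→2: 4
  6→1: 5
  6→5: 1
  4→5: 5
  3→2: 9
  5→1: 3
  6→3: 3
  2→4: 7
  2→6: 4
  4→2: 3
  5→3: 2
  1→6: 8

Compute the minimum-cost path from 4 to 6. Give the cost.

7

Candidate routes:
4-5-3-2-6: 5 + 2 + 9 + 4 = 20
4-2-6: 3 + 4 = 7
4-5-1-6: 5 + 3 + 8 = 16
The minimum is 7.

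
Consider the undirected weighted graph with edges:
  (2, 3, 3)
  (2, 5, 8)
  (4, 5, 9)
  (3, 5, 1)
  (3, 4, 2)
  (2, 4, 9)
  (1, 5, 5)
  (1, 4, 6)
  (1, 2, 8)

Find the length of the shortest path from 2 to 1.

8

A few of the 2→1 routes:
2 - 3 - 5 - 1: 3 + 1 + 5 = 9
2 - 3 - 4 - 1: 3 + 2 + 6 = 11
2 - 1: 8
The minimum is 8.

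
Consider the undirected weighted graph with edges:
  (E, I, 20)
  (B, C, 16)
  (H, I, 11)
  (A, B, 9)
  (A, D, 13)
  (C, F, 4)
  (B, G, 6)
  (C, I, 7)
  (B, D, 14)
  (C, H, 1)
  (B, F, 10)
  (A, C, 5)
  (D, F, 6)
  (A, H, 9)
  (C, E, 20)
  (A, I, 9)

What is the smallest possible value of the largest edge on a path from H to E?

20

A few of the H→E routes:
H-C-B-D-A-I-E: max(1, 16, 14, 13, 9, 20) = 20
H-C-I-E: max(1, 7, 20) = 20
H-C-B-A-I-E: max(1, 16, 9, 9, 20) = 20
H-C-F-D-A-I-E: max(1, 4, 6, 13, 9, 20) = 20
H-C-B-F-D-A-I-E: max(1, 16, 10, 6, 13, 9, 20) = 20
Smallest bottleneck: 20.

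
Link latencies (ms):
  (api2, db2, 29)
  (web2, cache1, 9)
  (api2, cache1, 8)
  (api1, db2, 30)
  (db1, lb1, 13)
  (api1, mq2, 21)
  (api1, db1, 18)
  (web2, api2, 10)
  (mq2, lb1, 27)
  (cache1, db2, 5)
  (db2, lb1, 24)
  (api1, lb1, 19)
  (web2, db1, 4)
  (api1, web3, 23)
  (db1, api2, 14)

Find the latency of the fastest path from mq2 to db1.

39

Comparing a few candidate routes:
mq2 -> lb1 -> api1 -> db1: 27 + 19 + 18 = 64
mq2 -> api1 -> lb1 -> db1: 21 + 19 + 13 = 53
mq2 -> api1 -> db1: 21 + 18 = 39
mq2 -> lb1 -> db1: 27 + 13 = 40
Shortest: 39 ms.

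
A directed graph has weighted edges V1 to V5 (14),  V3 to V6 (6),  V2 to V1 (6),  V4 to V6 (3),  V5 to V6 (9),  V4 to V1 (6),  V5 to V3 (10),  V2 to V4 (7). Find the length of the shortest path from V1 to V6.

23

Routes from V1 to V6:
V1 - V5 - V6: 14 + 9 = 23
V1 - V5 - V3 - V6: 14 + 10 + 6 = 30
Best route has total 23.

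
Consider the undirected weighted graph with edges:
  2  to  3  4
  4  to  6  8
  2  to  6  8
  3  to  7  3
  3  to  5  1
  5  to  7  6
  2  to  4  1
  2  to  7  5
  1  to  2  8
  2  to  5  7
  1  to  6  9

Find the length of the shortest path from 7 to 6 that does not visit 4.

13

Some routes from 7 to 6 avoiding 4:
7 - 2 - 1 - 6: 5 + 8 + 9 = 22
7 - 3 - 5 - 2 - 6: 3 + 1 + 7 + 8 = 19
7 - 3 - 2 - 6: 3 + 4 + 8 = 15
7 - 2 - 6: 5 + 8 = 13
7 - 5 - 2 - 6: 6 + 7 + 8 = 21
7 - 5 - 3 - 2 - 6: 6 + 1 + 4 + 8 = 19
Best route has total 13.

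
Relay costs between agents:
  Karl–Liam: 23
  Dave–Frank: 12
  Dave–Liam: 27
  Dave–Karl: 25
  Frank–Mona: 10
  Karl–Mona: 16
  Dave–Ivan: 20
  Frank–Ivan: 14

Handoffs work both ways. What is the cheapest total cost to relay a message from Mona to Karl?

A few of the Mona→Karl routes:
Mona-Frank-Ivan-Dave-Karl: 10 + 14 + 20 + 25 = 69
Mona-Frank-Dave-Karl: 10 + 12 + 25 = 47
Mona-Karl: 16
Mona-Frank-Dave-Liam-Karl: 10 + 12 + 27 + 23 = 72
The minimum is 16.

16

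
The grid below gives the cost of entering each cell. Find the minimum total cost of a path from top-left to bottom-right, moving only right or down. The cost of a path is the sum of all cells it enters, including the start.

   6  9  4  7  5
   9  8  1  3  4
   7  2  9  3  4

30

One optimal route is (0,0) -> (0,1) -> (0,2) -> (1,2) -> (1,3) -> (2,3) -> (2,4).
Its cost is 6 + 9 + 4 + 1 + 3 + 3 + 4 = 30.
For comparison, the top-then-right route costs 39.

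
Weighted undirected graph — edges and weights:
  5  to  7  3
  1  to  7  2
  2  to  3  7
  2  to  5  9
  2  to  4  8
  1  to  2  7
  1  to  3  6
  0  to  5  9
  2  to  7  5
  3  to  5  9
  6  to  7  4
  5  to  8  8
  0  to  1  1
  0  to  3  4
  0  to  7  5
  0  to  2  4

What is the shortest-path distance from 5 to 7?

Checking several routes:
5-2-7: 9 + 5 = 14
5-0-1-7: 9 + 1 + 2 = 12
5-0-7: 9 + 5 = 14
5-7: 3
5-2-0-1-7: 9 + 4 + 1 + 2 = 16
Shortest: 3.

3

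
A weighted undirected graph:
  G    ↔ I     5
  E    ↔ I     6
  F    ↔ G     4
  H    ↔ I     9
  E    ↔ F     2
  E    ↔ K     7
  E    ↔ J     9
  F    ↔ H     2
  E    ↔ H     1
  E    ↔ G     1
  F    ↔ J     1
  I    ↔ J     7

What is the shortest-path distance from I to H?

Checking several routes:
I - E - H: 6 + 1 = 7
I - H: 9
I - G - E - H: 5 + 1 + 1 = 7
Best route has total 7.

7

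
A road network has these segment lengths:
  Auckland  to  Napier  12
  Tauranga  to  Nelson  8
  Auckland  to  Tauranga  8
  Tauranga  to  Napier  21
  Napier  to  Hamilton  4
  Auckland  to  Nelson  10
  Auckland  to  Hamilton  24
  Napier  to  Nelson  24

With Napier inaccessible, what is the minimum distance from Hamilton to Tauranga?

Candidate routes:
Hamilton → Auckland → Nelson → Tauranga: 24 + 10 + 8 = 42
Hamilton → Auckland → Tauranga: 24 + 8 = 32
The minimum is 32.

32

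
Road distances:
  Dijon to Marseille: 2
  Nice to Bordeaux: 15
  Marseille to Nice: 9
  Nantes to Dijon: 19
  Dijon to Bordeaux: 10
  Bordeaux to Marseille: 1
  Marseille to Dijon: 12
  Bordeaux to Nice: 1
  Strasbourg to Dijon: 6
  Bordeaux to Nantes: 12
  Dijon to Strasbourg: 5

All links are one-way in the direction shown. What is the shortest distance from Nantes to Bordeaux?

Routes from Nantes to Bordeaux:
Nantes -> Dijon -> Bordeaux: 19 + 10 = 29
Nantes -> Dijon -> Marseille -> Nice -> Bordeaux: 19 + 2 + 9 + 15 = 45
Shortest: 29.

29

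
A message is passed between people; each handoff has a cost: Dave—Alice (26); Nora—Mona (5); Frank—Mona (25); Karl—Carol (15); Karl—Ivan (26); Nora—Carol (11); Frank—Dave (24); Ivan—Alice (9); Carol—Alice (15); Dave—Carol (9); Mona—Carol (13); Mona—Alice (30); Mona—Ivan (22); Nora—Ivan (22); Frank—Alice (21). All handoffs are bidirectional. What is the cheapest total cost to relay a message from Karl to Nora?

Some routes from Karl to Nora:
Karl-Carol-Nora: 15 + 11 = 26
Karl-Ivan-Mona-Nora: 26 + 22 + 5 = 53
Karl-Carol-Mona-Nora: 15 + 13 + 5 = 33
Karl-Ivan-Nora: 26 + 22 = 48
Shortest: 26.

26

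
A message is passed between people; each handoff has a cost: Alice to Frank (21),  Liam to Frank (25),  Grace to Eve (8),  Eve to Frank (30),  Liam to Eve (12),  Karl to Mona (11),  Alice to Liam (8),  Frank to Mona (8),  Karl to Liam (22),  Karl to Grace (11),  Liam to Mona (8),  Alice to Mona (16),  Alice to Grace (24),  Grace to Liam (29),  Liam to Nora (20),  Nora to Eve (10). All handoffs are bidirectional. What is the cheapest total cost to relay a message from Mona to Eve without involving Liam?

30

Some routes from Mona to Eve avoiding Liam:
Mona→Frank→Eve: 8 + 30 = 38
Mona→Frank→Alice→Grace→Eve: 8 + 21 + 24 + 8 = 61
Mona→Alice→Grace→Eve: 16 + 24 + 8 = 48
Mona→Karl→Grace→Eve: 11 + 11 + 8 = 30
Best route has total 30.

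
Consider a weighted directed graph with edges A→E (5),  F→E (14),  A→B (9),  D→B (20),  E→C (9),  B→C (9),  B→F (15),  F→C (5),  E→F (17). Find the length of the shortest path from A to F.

Paths from A to F:
A → E → F: 5 + 17 = 22
A → B → F: 9 + 15 = 24
The minimum is 22.

22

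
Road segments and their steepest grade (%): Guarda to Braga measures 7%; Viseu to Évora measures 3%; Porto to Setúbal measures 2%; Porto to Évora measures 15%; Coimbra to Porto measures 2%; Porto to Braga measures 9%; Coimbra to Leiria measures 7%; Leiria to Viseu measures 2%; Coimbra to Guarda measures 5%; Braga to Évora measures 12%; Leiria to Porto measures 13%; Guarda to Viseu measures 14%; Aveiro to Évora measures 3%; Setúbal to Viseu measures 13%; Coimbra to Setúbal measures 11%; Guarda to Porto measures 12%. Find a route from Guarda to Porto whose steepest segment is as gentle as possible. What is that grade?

A few of the Guarda→Porto routes:
Guarda - Coimbra - Leiria - Viseu - Évora - Braga - Porto: max(5, 7, 2, 3, 12, 9) = 12
Guarda - Braga - Porto: max(7, 9) = 9
Guarda - Coimbra - Porto: max(5, 2) = 5
Guarda - Coimbra - Setúbal - Porto: max(5, 11, 2) = 11
The minimum achievable maximum is 5%.

5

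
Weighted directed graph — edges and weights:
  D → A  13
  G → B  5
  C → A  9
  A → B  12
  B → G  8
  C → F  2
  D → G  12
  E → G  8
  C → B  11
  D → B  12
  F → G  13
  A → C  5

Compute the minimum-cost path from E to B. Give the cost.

Routes from E to B:
E-G-B: 8 + 5 = 13
Shortest: 13.

13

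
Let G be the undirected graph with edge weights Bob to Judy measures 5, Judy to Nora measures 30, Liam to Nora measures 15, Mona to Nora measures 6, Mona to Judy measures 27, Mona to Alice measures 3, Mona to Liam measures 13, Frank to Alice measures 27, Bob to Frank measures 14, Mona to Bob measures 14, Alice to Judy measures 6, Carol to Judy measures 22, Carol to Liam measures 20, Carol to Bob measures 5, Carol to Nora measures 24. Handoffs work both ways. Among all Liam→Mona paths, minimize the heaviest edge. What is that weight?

13

Comparing a few candidate routes:
Liam-Carol-Bob-Judy-Alice-Mona: max(20, 5, 5, 6, 3) = 20
Liam-Nora-Mona: max(15, 6) = 15
Liam-Mona: max(13) = 13
The minimum achievable maximum is 13.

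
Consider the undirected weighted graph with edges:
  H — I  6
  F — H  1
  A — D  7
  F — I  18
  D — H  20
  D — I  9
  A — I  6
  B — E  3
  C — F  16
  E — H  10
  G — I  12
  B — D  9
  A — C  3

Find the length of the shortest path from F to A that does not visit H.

19

Paths from F to A avoiding H:
F - I - D - A: 18 + 9 + 7 = 34
F - C - A: 16 + 3 = 19
F - I - A: 18 + 6 = 24
Best route has total 19.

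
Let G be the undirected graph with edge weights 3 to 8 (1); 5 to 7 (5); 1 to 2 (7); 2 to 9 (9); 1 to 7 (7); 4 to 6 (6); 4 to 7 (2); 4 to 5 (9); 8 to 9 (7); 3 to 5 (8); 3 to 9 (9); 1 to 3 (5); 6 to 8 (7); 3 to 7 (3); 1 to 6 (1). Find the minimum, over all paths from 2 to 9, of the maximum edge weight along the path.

Some routes from 2 to 9:
2 - 1 - 7 - 4 - 6 - 8 - 9: max(7, 7, 2, 6, 7, 7) = 7
2 - 1 - 6 - 4 - 7 - 3 - 8 - 9: max(7, 1, 6, 2, 3, 1, 7) = 7
2 - 1 - 6 - 8 - 9: max(7, 1, 7, 7) = 7
Best route has worst link 7.

7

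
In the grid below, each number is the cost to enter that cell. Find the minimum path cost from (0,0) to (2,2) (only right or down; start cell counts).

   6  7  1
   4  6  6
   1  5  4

One optimal route is (0,0) (1,0) (2,0) (2,1) (2,2).
Its cost is 6 + 4 + 1 + 5 + 4 = 20.

20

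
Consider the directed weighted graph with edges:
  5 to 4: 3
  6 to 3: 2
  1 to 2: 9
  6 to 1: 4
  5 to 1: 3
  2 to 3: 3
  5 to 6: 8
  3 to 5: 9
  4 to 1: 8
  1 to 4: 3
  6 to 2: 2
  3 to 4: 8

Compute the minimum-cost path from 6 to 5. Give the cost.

11

Routes from 6 to 5:
6 -> 1 -> 2 -> 3 -> 5: 4 + 9 + 3 + 9 = 25
6 -> 2 -> 3 -> 5: 2 + 3 + 9 = 14
6 -> 3 -> 5: 2 + 9 = 11
The minimum is 11.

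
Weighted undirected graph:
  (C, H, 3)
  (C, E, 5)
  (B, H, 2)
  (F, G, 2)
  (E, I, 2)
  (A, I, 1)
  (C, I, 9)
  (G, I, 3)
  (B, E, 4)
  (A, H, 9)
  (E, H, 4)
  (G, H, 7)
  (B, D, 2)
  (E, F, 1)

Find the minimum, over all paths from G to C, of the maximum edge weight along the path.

4

Checking several routes:
G -> I -> E -> B -> H -> C: max(3, 2, 4, 2, 3) = 4
G -> F -> E -> H -> C: max(2, 1, 4, 3) = 4
G -> F -> E -> B -> H -> C: max(2, 1, 4, 2, 3) = 4
G -> I -> E -> H -> C: max(3, 2, 4, 3) = 4
The minimum achievable maximum is 4.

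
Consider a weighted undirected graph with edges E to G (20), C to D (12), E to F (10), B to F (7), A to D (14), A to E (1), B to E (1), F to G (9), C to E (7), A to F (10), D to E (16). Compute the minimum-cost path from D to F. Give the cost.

23

Comparing a few candidate routes:
D-A-E-B-F: 14 + 1 + 1 + 7 = 23
D-E-F: 16 + 10 = 26
D-E-B-F: 16 + 1 + 7 = 24
D-A-E-F: 14 + 1 + 10 = 25
D-A-F: 14 + 10 = 24
The minimum is 23.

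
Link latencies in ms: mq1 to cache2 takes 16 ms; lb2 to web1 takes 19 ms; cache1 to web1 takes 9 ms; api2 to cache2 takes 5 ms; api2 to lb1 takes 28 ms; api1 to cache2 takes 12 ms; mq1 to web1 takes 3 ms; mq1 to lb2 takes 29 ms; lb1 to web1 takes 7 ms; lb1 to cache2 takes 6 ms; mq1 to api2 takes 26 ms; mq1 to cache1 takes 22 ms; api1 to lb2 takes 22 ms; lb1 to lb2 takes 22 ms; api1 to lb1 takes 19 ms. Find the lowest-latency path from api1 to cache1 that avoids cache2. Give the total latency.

Checking several routes:
api1→lb1→web1→cache1: 19 + 7 + 9 = 35
api1→lb2→mq1→web1→cache1: 22 + 29 + 3 + 9 = 63
api1→lb2→lb1→web1→cache1: 22 + 22 + 7 + 9 = 60
api1→lb1→web1→mq1→cache1: 19 + 7 + 3 + 22 = 51
api1→lb2→web1→cache1: 22 + 19 + 9 = 50
The minimum is 35 ms.

35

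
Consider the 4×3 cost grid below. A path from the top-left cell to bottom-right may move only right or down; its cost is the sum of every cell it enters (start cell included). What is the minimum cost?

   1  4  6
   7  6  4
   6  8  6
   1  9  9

30

Best path: (0,0) (0,1) (0,2) (1,2) (2,2) (3,2)
Cost: 1 + 4 + 6 + 4 + 6 + 9 = 30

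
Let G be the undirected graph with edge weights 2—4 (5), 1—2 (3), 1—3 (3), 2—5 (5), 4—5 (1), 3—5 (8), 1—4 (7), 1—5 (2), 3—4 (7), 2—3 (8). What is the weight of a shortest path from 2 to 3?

Some routes from 2 to 3:
2 -> 5 -> 1 -> 3: 5 + 2 + 3 = 10
2 -> 1 -> 3: 3 + 3 = 6
2 -> 3: 8
2 -> 4 -> 5 -> 1 -> 3: 5 + 1 + 2 + 3 = 11
Best route has total 6.

6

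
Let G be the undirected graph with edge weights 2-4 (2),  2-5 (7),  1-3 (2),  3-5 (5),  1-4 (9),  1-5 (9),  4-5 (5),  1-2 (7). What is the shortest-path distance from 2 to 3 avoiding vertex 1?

12

Paths from 2 to 3 avoiding 1:
2 - 4 - 5 - 3: 2 + 5 + 5 = 12
2 - 5 - 3: 7 + 5 = 12
Shortest: 12.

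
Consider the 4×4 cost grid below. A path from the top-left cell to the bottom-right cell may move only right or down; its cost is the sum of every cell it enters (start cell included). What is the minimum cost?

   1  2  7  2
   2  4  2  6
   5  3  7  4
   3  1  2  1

14

One optimal route is r0c0→r0c1→r1c1→r2c1→r3c1→r3c2→r3c3.
Its cost is 1 + 2 + 4 + 3 + 1 + 2 + 1 = 14.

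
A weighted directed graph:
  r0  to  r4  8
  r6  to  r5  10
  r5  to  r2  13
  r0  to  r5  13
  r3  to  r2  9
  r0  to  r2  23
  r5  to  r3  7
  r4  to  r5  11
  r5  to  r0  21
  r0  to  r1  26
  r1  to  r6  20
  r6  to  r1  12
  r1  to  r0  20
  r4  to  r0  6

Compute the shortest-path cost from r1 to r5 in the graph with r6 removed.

33

Candidate routes:
r1 - r0 - r5: 20 + 13 = 33
r1 - r0 - r4 - r5: 20 + 8 + 11 = 39
The minimum is 33.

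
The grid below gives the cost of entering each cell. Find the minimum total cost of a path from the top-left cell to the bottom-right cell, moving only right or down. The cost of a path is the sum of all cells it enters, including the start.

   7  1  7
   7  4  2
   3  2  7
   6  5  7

Cheapest: r0c0 r0c1 r1c1 r2c1 r3c1 r3c2
  7 + 1 + 4 + 2 + 5 + 7 = 26
(Top row then right column would cost 31.)

26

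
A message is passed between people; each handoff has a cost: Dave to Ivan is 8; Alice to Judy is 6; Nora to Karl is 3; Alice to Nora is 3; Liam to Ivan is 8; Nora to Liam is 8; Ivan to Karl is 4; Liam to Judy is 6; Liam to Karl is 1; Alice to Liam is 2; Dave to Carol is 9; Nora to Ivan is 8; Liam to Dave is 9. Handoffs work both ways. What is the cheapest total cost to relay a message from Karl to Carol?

19

Some routes from Karl to Carol:
Karl-Liam-Dave-Carol: 1 + 9 + 9 = 19
Karl-Nora-Alice-Liam-Dave-Carol: 3 + 3 + 2 + 9 + 9 = 26
Karl-Ivan-Dave-Carol: 4 + 8 + 9 = 21
Shortest: 19.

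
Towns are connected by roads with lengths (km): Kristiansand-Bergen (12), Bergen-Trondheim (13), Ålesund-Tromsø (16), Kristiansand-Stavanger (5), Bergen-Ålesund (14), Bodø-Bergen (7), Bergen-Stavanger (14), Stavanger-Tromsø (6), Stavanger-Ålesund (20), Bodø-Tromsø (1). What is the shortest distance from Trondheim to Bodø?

Some routes from Trondheim to Bodø:
Trondheim → Bergen → Bodø: 13 + 7 = 20
Trondheim → Bergen → Stavanger → Tromsø → Bodø: 13 + 14 + 6 + 1 = 34
Trondheim → Bergen → Ålesund → Stavanger → Tromsø → Bodø: 13 + 14 + 20 + 6 + 1 = 54
Trondheim → Bergen → Ålesund → Tromsø → Bodø: 13 + 14 + 16 + 1 = 44
Trondheim → Bergen → Kristiansand → Stavanger → Tromsø → Bodø: 13 + 12 + 5 + 6 + 1 = 37
Trondheim → Bergen → Stavanger → Ålesund → Tromsø → Bodø: 13 + 14 + 20 + 16 + 1 = 64
The minimum is 20 km.

20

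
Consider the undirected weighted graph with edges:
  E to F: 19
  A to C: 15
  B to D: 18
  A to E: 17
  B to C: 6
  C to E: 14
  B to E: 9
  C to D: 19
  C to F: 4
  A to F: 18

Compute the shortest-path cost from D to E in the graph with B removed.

A few of the D→E routes:
D→C→E: 19 + 14 = 33
D→C→F→E: 19 + 4 + 19 = 42
D→C→A→E: 19 + 15 + 17 = 51
D→C→F→A→E: 19 + 4 + 18 + 17 = 58
Best route has total 33.

33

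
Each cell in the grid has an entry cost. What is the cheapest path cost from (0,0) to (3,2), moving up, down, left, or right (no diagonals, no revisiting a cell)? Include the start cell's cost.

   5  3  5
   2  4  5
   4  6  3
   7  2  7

Best path: r0c0→r1c0→r1c1→r1c2→r2c2→r3c2
Cost: 5 + 2 + 4 + 5 + 3 + 7 = 26

26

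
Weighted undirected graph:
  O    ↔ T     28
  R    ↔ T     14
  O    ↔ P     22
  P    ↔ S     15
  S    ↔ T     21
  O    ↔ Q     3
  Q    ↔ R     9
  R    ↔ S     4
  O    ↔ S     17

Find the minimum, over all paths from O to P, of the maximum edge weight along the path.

15

Candidate routes:
O→T→R→S→P: max(28, 14, 4, 15) = 28
O→P: max(22) = 22
O→Q→R→T→S→P: max(3, 9, 14, 21, 15) = 21
O→T→S→P: max(28, 21, 15) = 28
O→Q→R→S→P: max(3, 9, 4, 15) = 15
O→S→P: max(17, 15) = 17
Smallest bottleneck: 15.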